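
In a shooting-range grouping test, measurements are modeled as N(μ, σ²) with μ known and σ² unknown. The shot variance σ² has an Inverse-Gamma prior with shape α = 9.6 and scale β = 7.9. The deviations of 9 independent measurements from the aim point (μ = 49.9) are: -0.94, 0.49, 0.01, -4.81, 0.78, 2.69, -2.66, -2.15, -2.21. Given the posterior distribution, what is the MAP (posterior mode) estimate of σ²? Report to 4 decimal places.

With known mean μ and an Inverse-Gamma(α, β) prior on σ², the Normal likelihood is conjugate: posterior is Inv-Gamma(α + n/2, β + Σ(xᵢ−μ)²/2).
Σ(xᵢ−μ)² = (-0.94)² + (0.49)² + (0.01)² + (-4.81)² + (0.78)² + (2.69)² + (-2.66)² + (-2.15)² + (-2.21)² = 48.6866.
Posterior: Inv-Gamma(9.6 + 9/2, 7.9 + 48.6866/2) = Inv-Gamma(14.10, 32.24330).
Mode = β/(α+1) = 32.24330/15.10 = 2.1353.

2.1353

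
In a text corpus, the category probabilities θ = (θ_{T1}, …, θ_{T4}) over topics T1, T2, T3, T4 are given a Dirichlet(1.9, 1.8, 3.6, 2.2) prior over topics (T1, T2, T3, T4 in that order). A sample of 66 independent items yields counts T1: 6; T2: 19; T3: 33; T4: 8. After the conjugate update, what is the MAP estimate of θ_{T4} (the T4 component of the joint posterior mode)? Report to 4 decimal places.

The Dirichlet prior is conjugate to the Multinomial likelihood: each posterior αⱼ = prior αⱼ + observed count nⱼ.
Posterior concentration: (7.9, 20.8, 36.6, 10.2), total = 75.5.
Joint mode component: (α_{T4}−1)/(Σα−K) = 9.2/71.5 = 0.1287.

0.1287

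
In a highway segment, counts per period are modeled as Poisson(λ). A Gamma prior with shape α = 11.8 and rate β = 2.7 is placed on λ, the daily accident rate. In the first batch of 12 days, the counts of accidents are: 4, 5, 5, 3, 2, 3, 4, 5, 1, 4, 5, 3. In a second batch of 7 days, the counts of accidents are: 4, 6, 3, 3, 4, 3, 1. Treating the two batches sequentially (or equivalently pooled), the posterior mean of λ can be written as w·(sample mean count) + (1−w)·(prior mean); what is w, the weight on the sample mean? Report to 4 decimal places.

With a Gamma(shape α, rate β) prior, the Poisson likelihood is conjugate: the posterior is Gamma(α + ΣXᵢ, β + n).
Total number of days: n = 12 + 7 = 19.
Posterior mean = (α₀+S)/(β₀+n) = [n/(β₀+n)]·(S/n) + [β₀/(β₀+n)]·(α₀/β₀), so only n and β₀ enter the weight.
Weight on data w = n/(β₀+n) = 19/(2.7+19) = 19/21.7 = 0.8756.

0.8756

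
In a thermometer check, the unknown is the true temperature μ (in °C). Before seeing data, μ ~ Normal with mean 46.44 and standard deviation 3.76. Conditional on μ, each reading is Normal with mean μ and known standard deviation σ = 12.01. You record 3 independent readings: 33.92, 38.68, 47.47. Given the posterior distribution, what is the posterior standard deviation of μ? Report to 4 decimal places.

For Normal data with known variance σ², a Normal(μ₀, σ₀²) prior on μ is conjugate. Posterior precision = 1/σ₀² + n/σ²; posterior mean is the precision-weighted average of μ₀ and x̄.
σ₀² = 3.76² = 14.1376, σ² = 12.01² = 144.2401; σ² + n·σ₀² = 144.2401 + 3·14.1376 = 186.6529.
Posterior precision = 1/σ₀² + n/σ² = 1/14.1376 + 3/144.2401 = (σ² + n·σ₀²)/(σ₀²σ²) = 186.6529/(14.1376·144.2401); posterior variance σₙ² = σ₀²σ²/(σ² + n·σ₀²) = 14.1376·144.2401/186.6529 = 10.925139.
Posterior SD = √σₙ² = √(14.1376·144.2401/186.6529) = 3.3053.

3.3053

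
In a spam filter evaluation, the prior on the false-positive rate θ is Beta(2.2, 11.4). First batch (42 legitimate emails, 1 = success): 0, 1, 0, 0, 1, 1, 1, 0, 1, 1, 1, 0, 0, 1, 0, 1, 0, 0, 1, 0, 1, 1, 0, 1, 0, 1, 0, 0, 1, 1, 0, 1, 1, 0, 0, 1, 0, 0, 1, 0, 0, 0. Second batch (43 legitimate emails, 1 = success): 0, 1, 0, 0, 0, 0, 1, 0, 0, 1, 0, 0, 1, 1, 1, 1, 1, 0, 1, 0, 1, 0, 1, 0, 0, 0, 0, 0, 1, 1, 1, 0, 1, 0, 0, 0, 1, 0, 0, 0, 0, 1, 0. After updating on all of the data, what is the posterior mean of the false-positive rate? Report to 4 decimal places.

The Beta prior is conjugate to a Binomial/Bernoulli likelihood; the update adds successes to α and failures to β.
After batch 1: Beta(2.2+20, 11.4+22) = Beta(22.2, 33.4).
After batch 2: Beta(22.2+17, 33.4+26) = Beta(39.2, 59.4).
Posterior mean = α/(α+β) = 39.2/98.6 = 0.3976.

0.3976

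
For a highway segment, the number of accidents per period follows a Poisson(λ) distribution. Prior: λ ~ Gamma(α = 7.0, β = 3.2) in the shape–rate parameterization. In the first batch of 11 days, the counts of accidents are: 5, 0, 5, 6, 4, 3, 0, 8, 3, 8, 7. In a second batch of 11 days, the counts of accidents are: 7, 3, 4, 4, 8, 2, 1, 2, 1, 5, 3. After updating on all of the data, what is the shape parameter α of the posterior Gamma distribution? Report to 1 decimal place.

With a Gamma(shape α, rate β) prior, the Poisson likelihood is conjugate: the posterior is Gamma(α + ΣXᵢ, β + n).
Batch 1: sum of counts S = 49 over n = 11 days.
After batch 1: Gamma(α+S, β+n) = Gamma(7.0+49, 3.2+11) = Gamma(56.0, 14.2).
Batch 2: sum of counts S = 40 over n = 11 days.
After batch 2: Gamma(α+S, β+n) = Gamma(56.0+40, 14.2+11) = Gamma(96.0, 25.2).
Posterior α = 96.0.

96.0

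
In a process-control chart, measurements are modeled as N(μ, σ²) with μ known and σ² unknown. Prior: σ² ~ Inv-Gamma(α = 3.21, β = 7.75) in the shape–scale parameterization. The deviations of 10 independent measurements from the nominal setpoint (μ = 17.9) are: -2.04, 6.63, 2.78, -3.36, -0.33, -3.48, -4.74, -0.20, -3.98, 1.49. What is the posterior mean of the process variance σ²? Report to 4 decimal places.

With known mean μ and an Inverse-Gamma(α, β) prior on σ², the Normal likelihood is conjugate: posterior is Inv-Gamma(α + n/2, β + Σ(xᵢ−μ)²/2).
Σ(xᵢ−μ)² = (-2.04)² + (6.63)² + (2.78)² + (-3.36)² + (-0.33)² + (-3.48)² + (-4.74)² + (-0.20)² + (-3.98)² + (1.49)² = 119.9239.
Posterior: Inv-Gamma(3.21 + 10/2, 7.75 + 119.9239/2) = Inv-Gamma(8.21, 67.71195).
E[σ²|data] = β/(α−1) = 67.71195/7.21 = 9.3914.

9.3914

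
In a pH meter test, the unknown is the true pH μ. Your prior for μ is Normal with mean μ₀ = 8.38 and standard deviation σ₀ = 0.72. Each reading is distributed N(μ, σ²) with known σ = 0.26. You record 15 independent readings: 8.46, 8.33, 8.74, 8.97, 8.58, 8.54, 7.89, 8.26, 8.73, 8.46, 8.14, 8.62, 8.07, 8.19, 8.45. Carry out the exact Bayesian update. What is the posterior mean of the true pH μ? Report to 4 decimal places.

8.4282

For Normal data with known variance σ², a Normal(μ₀, σ₀²) prior on μ is conjugate. Posterior precision = 1/σ₀² + n/σ²; posterior mean is the precision-weighted average of μ₀ and x̄.
Σxᵢ = 8.46 + 8.33 + 8.74 + 8.97 + 8.58 + 8.54 + 7.89 + 8.26 + 8.73 + 8.46 + 8.14 + 8.62 + 8.07 + 8.19 + 8.45 = 126.43, so n·x̄ = 126.43.
σ₀² = 0.72² = 0.5184, σ² = 0.26² = 0.0676; σ² + n·σ₀² = 0.0676 + 15·0.5184 = 7.8436.
Posterior mean = (μ₀/σ₀² + n·x̄/σ²)/(1/σ₀² + n/σ²) = (σ²·μ₀ + σ₀²·n·x̄)/(σ² + n·σ₀²) = (0.0676·8.38 + 0.5184·126.43)/7.8436 = 66.1078/7.8436 = 8.4282.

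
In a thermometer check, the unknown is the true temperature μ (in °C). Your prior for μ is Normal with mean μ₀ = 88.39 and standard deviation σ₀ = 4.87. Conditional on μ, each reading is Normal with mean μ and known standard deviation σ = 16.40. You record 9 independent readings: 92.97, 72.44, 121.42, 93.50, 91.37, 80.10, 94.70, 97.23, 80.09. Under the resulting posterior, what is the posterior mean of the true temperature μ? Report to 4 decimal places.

For Normal data with known variance σ², a Normal(μ₀, σ₀²) prior on μ is conjugate. Posterior precision = 1/σ₀² + n/σ²; posterior mean is the precision-weighted average of μ₀ and x̄.
Σxᵢ = 92.97 + 72.44 + 121.42 + 93.50 + 91.37 + 80.10 + 94.70 + 97.23 + 80.09 = 823.82, so n·x̄ = 823.82.
σ₀² = 4.87² = 23.7169, σ² = 16.40² = 268.96; σ² + n·σ₀² = 268.96 + 9·23.7169 = 482.4121.
Posterior mean = (μ₀/σ₀² + n·x̄/σ²)/(1/σ₀² + n/σ²) = (σ²·μ₀ + σ₀²·n·x̄)/(σ² + n·σ₀²) = (268.96·88.39 + 23.7169·823.82)/482.4121 = 43311.830958/482.4121 = 89.7818.

89.7818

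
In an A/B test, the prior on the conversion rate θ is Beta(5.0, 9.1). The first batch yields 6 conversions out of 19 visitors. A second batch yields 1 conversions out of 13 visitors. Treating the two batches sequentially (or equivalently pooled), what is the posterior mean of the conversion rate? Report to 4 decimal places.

The Beta prior is conjugate to a Binomial/Bernoulli likelihood; the update adds successes to α and failures to β.
After batch 1: Beta(5.0+6, 9.1+13) = Beta(11.0, 22.1).
After batch 2: Beta(11.0+1, 22.1+12) = Beta(12.0, 34.1).
Posterior mean = α/(α+β) = 12.0/46.1 = 0.2603.

0.2603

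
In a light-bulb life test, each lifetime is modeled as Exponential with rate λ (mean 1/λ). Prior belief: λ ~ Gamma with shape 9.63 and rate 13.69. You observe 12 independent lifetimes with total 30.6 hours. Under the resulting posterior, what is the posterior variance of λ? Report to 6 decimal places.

0.011027

With a Gamma(shape α, rate β) prior on the exponential rate λ, the posterior after n observations with total T = Σxᵢ is Gamma(α+n, β+T).
Posterior: Gamma(9.63+12, 13.69+30.6) = Gamma(21.63, 44.29).
Var = α/β² = 0.011027.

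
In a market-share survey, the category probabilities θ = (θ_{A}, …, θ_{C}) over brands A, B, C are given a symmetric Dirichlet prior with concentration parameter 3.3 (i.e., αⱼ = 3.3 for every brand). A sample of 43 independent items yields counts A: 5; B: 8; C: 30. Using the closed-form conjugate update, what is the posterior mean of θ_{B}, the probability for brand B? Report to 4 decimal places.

The Dirichlet prior is conjugate to the Multinomial likelihood: each posterior αⱼ = prior αⱼ + observed count nⱼ.
Posterior concentration: (8.3, 11.3, 33.3), total = 52.9.
E[θ_{B}|data] = α_{B}/Σα = 11.3/52.9 = 0.2136.

0.2136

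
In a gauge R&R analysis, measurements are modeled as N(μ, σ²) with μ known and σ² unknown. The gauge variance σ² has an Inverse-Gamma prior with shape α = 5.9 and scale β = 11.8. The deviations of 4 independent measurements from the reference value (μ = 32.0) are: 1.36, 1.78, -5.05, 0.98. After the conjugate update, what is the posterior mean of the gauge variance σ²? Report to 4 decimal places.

3.9914

With known mean μ and an Inverse-Gamma(α, β) prior on σ², the Normal likelihood is conjugate: posterior is Inv-Gamma(α + n/2, β + Σ(xᵢ−μ)²/2).
Σ(xᵢ−μ)² = (1.36)² + (1.78)² + (-5.05)² + (0.98)² = 31.4809.
Posterior: Inv-Gamma(5.9 + 4/2, 11.8 + 31.4809/2) = Inv-Gamma(7.90, 27.54045).
E[σ²|data] = β/(α−1) = 27.54045/6.90 = 3.9914.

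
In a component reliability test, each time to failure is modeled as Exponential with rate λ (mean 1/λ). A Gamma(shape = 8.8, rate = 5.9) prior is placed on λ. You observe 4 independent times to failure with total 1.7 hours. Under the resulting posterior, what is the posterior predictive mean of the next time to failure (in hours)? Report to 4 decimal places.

0.6441

With a Gamma(shape α, rate β) prior on the exponential rate λ, the posterior after n observations with total T = Σxᵢ is Gamma(α+n, β+T).
Posterior: Gamma(8.8+4, 5.9+1.7) = Gamma(12.8, 7.6).
The predictive distribution for the next observation is Lomax; its mean is β/(α−1) = 7.6/11.8 = 0.6441.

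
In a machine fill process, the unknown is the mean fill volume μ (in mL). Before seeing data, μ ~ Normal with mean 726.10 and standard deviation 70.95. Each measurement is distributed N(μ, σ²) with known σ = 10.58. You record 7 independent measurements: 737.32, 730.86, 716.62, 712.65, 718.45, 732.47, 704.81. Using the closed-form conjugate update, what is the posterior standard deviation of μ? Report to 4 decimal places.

3.9925

For Normal data with known variance σ², a Normal(μ₀, σ₀²) prior on μ is conjugate. Posterior precision = 1/σ₀² + n/σ²; posterior mean is the precision-weighted average of μ₀ and x̄.
σ₀² = 70.95² = 5033.9025, σ² = 10.58² = 111.9364; σ² + n·σ₀² = 111.9364 + 7·5033.9025 = 35349.2539.
Posterior precision = 1/σ₀² + n/σ² = 1/5033.9025 + 7/111.9364 = (σ² + n·σ₀²)/(σ₀²σ²) = 35349.2539/(5033.9025·111.9364); posterior variance σₙ² = σ₀²σ²/(σ² + n·σ₀²) = 5033.9025·111.9364/35349.2539 = 15.940278.
Posterior SD = √σₙ² = √(5033.9025·111.9364/35349.2539) = 3.9925.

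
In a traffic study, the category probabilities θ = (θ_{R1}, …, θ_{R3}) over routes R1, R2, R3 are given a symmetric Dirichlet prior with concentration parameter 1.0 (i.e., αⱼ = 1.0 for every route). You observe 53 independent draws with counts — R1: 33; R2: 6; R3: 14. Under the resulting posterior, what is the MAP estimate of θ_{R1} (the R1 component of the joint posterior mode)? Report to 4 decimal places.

0.6226

The Dirichlet prior is conjugate to the Multinomial likelihood: each posterior αⱼ = prior αⱼ + observed count nⱼ.
Posterior concentration: (34.0, 7.0, 15.0), total = 56.0.
Joint mode component: (α_{R1}−1)/(Σα−K) = 33.0/53.0 = 0.6226.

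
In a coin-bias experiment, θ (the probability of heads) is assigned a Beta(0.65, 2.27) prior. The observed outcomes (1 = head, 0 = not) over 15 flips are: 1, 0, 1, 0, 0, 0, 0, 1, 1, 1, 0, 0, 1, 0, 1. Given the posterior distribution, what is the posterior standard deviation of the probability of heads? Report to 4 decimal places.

0.1137

The Beta prior is conjugate to a Binomial/Bernoulli likelihood; the update adds successes to α and failures to β.
Posterior: Beta(α+k, β+n−k) = Beta(0.65+7, 2.27+8) = Beta(7.65, 10.27).
Var = αβ/((α+β)²(α+β+1)) = 7.65·10.27/(17.92²·18.92) = 0.01293108; SD = √0.01293108 = 0.1137.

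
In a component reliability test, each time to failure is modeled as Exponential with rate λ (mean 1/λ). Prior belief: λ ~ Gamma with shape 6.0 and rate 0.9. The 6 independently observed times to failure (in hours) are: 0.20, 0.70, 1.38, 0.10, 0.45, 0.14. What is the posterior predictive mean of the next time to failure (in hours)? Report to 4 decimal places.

With a Gamma(shape α, rate β) prior on the exponential rate λ, the posterior after n observations with total T = Σxᵢ is Gamma(α+n, β+T).
Sum of observations T = 2.97 hours; n = 6.
Posterior: Gamma(6.0+6, 0.9+2.97) = Gamma(12.0, 3.87).
The predictive distribution for the next observation is Lomax; its mean is β/(α−1) = 3.87/11.0 = 0.3518.

0.3518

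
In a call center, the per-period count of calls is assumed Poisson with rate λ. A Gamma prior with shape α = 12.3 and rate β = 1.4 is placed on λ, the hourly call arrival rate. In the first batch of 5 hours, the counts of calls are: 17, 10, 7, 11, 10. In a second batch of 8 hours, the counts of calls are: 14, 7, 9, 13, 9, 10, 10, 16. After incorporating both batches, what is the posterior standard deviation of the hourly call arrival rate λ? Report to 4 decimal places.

0.8654

With a Gamma(shape α, rate β) prior, the Poisson likelihood is conjugate: the posterior is Gamma(α + ΣXᵢ, β + n).
Batch 1: sum of counts S = 55 over n = 5 hours.
After batch 1: Gamma(α+S, β+n) = Gamma(12.3+55, 1.4+5) = Gamma(67.3, 6.4).
Batch 2: sum of counts S = 88 over n = 8 hours.
After batch 2: Gamma(α+S, β+n) = Gamma(67.3+88, 6.4+8) = Gamma(155.3, 14.4).
SD = √α/β = √155.3/14.4 = 0.8654.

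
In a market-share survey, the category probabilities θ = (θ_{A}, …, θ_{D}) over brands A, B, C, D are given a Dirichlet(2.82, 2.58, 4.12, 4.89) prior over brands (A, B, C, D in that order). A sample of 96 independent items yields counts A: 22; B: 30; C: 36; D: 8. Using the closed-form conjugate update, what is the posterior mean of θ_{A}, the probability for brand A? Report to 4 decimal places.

The Dirichlet prior is conjugate to the Multinomial likelihood: each posterior αⱼ = prior αⱼ + observed count nⱼ.
Posterior concentration: (24.82, 32.58, 40.12, 12.89), total = 110.41.
E[θ_{A}|data] = α_{A}/Σα = 24.82/110.41 = 0.2248.

0.2248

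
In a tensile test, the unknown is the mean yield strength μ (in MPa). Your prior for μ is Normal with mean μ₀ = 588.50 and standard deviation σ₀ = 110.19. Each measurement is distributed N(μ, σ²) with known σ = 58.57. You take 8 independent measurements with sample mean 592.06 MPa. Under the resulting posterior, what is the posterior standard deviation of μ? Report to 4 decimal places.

For Normal data with known variance σ², a Normal(μ₀, σ₀²) prior on μ is conjugate. Posterior precision = 1/σ₀² + n/σ²; posterior mean is the precision-weighted average of μ₀ and x̄.
σ₀² = 110.19² = 12141.8361, σ² = 58.57² = 3430.4449; σ² + n·σ₀² = 3430.4449 + 8·12141.8361 = 100565.1337.
Posterior precision = 1/σ₀² + n/σ² = 1/12141.8361 + 8/3430.4449 = (σ² + n·σ₀²)/(σ₀²σ²) = 100565.1337/(12141.8361·3430.4449); posterior variance σₙ² = σ₀²σ²/(σ² + n·σ₀²) = 12141.8361·3430.4449/100565.1337 = 414.178336.
Posterior SD = √σₙ² = √(12141.8361·3430.4449/100565.1337) = 20.3514.

20.3514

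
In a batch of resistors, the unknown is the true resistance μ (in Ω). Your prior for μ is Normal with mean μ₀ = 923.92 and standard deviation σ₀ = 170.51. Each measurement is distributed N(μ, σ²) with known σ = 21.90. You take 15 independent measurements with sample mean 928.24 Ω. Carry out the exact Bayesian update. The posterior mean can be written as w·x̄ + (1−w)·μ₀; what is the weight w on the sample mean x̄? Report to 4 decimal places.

For Normal data with known variance σ², a Normal(μ₀, σ₀²) prior on μ is conjugate. Posterior precision = 1/σ₀² + n/σ²; posterior mean is the precision-weighted average of μ₀ and x̄.
σ₀² = 170.51² = 29073.6601, σ² = 21.90² = 479.61. Prior precision 1/σ₀² = 1/29073.6601; data precision n/σ² = 15/479.61.
w = (n/σ²)/(1/σ₀² + n/σ²) = n·σ₀²/(σ² + n·σ₀²) = 15·29073.6601/(479.61 + 15·29073.6601) = 436104.9015/436584.5115 = 0.9989.

0.9989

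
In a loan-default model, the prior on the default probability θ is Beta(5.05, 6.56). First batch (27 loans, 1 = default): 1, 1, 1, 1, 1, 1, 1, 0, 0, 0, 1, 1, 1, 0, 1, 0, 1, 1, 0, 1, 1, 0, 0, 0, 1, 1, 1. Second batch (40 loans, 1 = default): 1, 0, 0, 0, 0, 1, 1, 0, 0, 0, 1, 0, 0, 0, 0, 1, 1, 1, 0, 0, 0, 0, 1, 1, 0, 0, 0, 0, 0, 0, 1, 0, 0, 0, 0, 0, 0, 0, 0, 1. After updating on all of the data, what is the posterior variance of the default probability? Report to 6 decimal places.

0.003084

The Beta prior is conjugate to a Binomial/Bernoulli likelihood; the update adds successes to α and failures to β.
After batch 1: Beta(5.05+18, 6.56+9) = Beta(23.05, 15.56).
After batch 2: Beta(23.05+11, 15.56+29) = Beta(34.05, 44.56).
Var = αβ/((α+β)²(α+β+1)) = 34.05·44.56/(78.61²·79.61) = 0.003084.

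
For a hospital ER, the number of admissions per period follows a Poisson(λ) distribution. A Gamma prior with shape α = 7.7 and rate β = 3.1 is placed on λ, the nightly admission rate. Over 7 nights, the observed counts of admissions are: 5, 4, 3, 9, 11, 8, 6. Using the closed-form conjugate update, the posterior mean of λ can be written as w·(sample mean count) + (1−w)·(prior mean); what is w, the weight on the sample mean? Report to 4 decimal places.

0.6931

With a Gamma(shape α, rate β) prior, the Poisson likelihood is conjugate: the posterior is Gamma(α + ΣXᵢ, β + n).
Posterior mean = (α₀+S)/(β₀+n) = [n/(β₀+n)]·(S/n) + [β₀/(β₀+n)]·(α₀/β₀), so only n and β₀ enter the weight.
Weight on data w = n/(β₀+n) = 7/(3.1+7) = 7/10.1 = 0.6931.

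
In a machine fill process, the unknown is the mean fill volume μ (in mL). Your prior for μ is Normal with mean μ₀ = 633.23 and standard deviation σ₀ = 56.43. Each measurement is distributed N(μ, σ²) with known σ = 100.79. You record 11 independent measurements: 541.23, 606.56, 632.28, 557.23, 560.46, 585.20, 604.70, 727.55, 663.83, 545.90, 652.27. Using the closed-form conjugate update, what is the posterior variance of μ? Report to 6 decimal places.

For Normal data with known variance σ², a Normal(μ₀, σ₀²) prior on μ is conjugate. Posterior precision = 1/σ₀² + n/σ²; posterior mean is the precision-weighted average of μ₀ and x̄.
σ₀² = 56.43² = 3184.3449, σ² = 100.79² = 10158.6241; σ² + n·σ₀² = 10158.6241 + 11·3184.3449 = 45186.418.
Posterior precision = 1/σ₀² + n/σ² = 1/3184.3449 + 11/10158.6241 = (σ² + n·σ₀²)/(σ₀²σ²) = 45186.418/(3184.3449·10158.6241); posterior variance σₙ² = σ₀²σ²/(σ² + n·σ₀²) = 3184.3449·10158.6241/45186.418 = 715.891285.

715.891285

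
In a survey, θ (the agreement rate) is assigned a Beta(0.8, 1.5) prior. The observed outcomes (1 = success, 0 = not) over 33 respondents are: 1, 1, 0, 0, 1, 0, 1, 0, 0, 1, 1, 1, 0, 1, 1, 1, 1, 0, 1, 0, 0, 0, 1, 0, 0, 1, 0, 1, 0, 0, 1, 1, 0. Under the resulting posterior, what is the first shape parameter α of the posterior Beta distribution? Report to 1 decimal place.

17.8

The Beta prior is conjugate to a Binomial/Bernoulli likelihood; the update adds successes to α and failures to β.
Posterior: Beta(α+k, β+n−k) = Beta(0.8+17, 1.5+16) = Beta(17.8, 17.5).
Posterior α = 17.8.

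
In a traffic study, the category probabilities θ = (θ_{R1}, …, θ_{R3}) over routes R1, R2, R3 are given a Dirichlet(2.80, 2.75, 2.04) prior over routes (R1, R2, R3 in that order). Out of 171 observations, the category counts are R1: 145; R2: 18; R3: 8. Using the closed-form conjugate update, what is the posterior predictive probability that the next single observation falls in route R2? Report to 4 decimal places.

0.1162

The Dirichlet prior is conjugate to the Multinomial likelihood: each posterior αⱼ = prior αⱼ + observed count nⱼ.
Posterior concentration: (147.80, 20.75, 10.04), total = 178.59.
P(next = R2 | data) = α_{R2}/Σα = 0.1162.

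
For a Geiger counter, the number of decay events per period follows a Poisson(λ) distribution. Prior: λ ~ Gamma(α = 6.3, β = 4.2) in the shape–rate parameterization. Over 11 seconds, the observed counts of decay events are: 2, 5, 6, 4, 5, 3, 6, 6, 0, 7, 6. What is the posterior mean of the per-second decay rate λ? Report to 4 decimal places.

3.7039

With a Gamma(shape α, rate β) prior, the Poisson likelihood is conjugate: the posterior is Gamma(α + ΣXᵢ, β + n).
Sum of counts S = 50 over n = 11 seconds.
Posterior: Gamma(α+S, β+n) = Gamma(6.3+50, 4.2+11) = Gamma(56.3, 15.2).
Posterior mean = α/β = 56.3/15.2 = 3.7039.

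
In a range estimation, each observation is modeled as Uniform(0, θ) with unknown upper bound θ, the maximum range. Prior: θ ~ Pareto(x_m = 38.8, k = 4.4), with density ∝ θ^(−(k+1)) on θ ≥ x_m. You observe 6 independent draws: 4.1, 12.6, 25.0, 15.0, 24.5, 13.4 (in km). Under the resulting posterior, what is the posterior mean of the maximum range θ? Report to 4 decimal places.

A Pareto(scale x_m, shape k) prior on the upper bound θ of Uniform(0, θ) is conjugate: posterior is Pareto(max(x_m, max xᵢ), k + n).
Sample maximum = 25.0; prior scale x_m = 38.8 → posterior scale = max = 38.8.
Posterior shape = 4.4 + 6 = 10.4.
E[θ|data] = k·x_m/(k−1) = 10.4·38.8/9.4 = 42.9277.

42.9277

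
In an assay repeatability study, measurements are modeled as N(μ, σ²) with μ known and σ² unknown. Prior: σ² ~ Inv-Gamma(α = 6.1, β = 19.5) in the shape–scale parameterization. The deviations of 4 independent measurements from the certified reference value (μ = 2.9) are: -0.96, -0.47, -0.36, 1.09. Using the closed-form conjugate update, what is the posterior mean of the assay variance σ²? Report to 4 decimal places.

2.9197

With known mean μ and an Inverse-Gamma(α, β) prior on σ², the Normal likelihood is conjugate: posterior is Inv-Gamma(α + n/2, β + Σ(xᵢ−μ)²/2).
Σ(xᵢ−μ)² = (-0.96)² + (-0.47)² + (-0.36)² + (1.09)² = 2.4602.
Posterior: Inv-Gamma(6.1 + 4/2, 19.5 + 2.4602/2) = Inv-Gamma(8.10, 20.73010).
E[σ²|data] = β/(α−1) = 20.73010/7.10 = 2.9197.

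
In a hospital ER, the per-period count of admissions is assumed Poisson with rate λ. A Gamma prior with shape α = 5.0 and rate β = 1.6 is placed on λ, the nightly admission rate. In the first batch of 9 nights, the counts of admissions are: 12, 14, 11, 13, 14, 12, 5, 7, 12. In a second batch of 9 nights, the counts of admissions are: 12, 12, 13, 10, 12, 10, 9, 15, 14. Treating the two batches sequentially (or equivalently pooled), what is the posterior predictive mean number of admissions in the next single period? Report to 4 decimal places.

10.8163

With a Gamma(shape α, rate β) prior, the Poisson likelihood is conjugate: the posterior is Gamma(α + ΣXᵢ, β + n).
Batch 1: sum of counts S = 100 over n = 9 nights.
After batch 1: Gamma(α+S, β+n) = Gamma(5.0+100, 1.6+9) = Gamma(105.0, 10.6).
Batch 2: sum of counts S = 107 over n = 9 nights.
After batch 2: Gamma(α+S, β+n) = Gamma(105.0+107, 10.6+9) = Gamma(212.0, 19.6).
The predictive distribution for one future period is NegBinom with mean α/β = 10.8163.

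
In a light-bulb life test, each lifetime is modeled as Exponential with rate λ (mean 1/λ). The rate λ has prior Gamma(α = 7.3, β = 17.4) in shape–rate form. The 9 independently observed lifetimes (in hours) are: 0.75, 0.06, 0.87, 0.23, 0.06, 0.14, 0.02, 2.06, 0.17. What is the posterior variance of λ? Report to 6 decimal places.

With a Gamma(shape α, rate β) prior on the exponential rate λ, the posterior after n observations with total T = Σxᵢ is Gamma(α+n, β+T).
Sum of observations T = 4.36 hours; n = 9.
Posterior: Gamma(7.3+9, 17.4+4.36) = Gamma(16.3, 21.76).
Var = α/β² = 0.034425.

0.034425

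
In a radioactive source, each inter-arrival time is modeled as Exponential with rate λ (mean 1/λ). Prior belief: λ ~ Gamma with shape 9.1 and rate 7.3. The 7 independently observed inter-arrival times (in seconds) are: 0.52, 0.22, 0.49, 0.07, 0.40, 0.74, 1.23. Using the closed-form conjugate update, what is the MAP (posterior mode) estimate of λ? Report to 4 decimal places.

1.3765

With a Gamma(shape α, rate β) prior on the exponential rate λ, the posterior after n observations with total T = Σxᵢ is Gamma(α+n, β+T).
Sum of observations T = 3.67 seconds; n = 7.
Posterior: Gamma(9.1+7, 7.3+3.67) = Gamma(16.1, 10.97).
Mode = (α−1)/β = 1.3765.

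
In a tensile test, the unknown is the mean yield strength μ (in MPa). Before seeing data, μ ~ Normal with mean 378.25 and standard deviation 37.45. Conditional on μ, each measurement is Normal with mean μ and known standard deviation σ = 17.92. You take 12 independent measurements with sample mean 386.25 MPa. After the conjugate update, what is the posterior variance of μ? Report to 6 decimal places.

26.259488

For Normal data with known variance σ², a Normal(μ₀, σ₀²) prior on μ is conjugate. Posterior precision = 1/σ₀² + n/σ²; posterior mean is the precision-weighted average of μ₀ and x̄.
σ₀² = 37.45² = 1402.5025, σ² = 17.92² = 321.1264; σ² + n·σ₀² = 321.1264 + 12·1402.5025 = 17151.1564.
Posterior precision = 1/σ₀² + n/σ² = 1/1402.5025 + 12/321.1264 = (σ² + n·σ₀²)/(σ₀²σ²) = 17151.1564/(1402.5025·321.1264); posterior variance σₙ² = σ₀²σ²/(σ² + n·σ₀²) = 1402.5025·321.1264/17151.1564 = 26.259488.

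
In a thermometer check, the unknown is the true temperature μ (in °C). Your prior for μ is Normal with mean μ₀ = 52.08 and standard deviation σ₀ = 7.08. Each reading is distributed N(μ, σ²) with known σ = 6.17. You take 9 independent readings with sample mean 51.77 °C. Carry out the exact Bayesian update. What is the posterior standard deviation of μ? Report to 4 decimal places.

For Normal data with known variance σ², a Normal(μ₀, σ₀²) prior on μ is conjugate. Posterior precision = 1/σ₀² + n/σ²; posterior mean is the precision-weighted average of μ₀ and x̄.
σ₀² = 7.08² = 50.1264, σ² = 6.17² = 38.0689; σ² + n·σ₀² = 38.0689 + 9·50.1264 = 489.2065.
Posterior precision = 1/σ₀² + n/σ² = 1/50.1264 + 9/38.0689 = (σ² + n·σ₀²)/(σ₀²σ²) = 489.2065/(50.1264·38.0689); posterior variance σₙ² = σ₀²σ²/(σ² + n·σ₀²) = 50.1264·38.0689/489.2065 = 3.900719.
Posterior SD = √σₙ² = √(50.1264·38.0689/489.2065) = 1.9750.

1.9750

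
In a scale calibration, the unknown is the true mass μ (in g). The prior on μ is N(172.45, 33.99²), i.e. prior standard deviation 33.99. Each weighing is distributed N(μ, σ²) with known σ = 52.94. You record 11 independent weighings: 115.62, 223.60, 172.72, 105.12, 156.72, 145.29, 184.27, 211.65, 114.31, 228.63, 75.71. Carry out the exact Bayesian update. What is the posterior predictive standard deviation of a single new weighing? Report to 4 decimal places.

54.8762

For Normal data with known variance σ², a Normal(μ₀, σ₀²) prior on μ is conjugate. Posterior precision = 1/σ₀² + n/σ²; posterior mean is the precision-weighted average of μ₀ and x̄.
σ₀² = 33.99² = 1155.3201, σ² = 52.94² = 2802.6436; σ² + n·σ₀² = 2802.6436 + 11·1155.3201 = 15511.1647.
Posterior precision = 1/σ₀² + n/σ² = 1/1155.3201 + 11/2802.6436 = (σ² + n·σ₀²)/(σ₀²σ²) = 15511.1647/(1155.3201·2802.6436); posterior variance σₙ² = σ₀²σ²/(σ² + n·σ₀²) = 1155.3201·2802.6436/15511.1647 = 208.749668.
Predictive variance for one new observation = σₙ² + σ² = 1155.3201·2802.6436/15511.1647 + 2802.6436 = σ²·(σ₀² + 15511.1647)/15511.1647 = 2802.6436·16666.4848/15511.1647 = 3011.393268; SD = √(2802.6436·16666.4848/15511.1647) = 54.8762.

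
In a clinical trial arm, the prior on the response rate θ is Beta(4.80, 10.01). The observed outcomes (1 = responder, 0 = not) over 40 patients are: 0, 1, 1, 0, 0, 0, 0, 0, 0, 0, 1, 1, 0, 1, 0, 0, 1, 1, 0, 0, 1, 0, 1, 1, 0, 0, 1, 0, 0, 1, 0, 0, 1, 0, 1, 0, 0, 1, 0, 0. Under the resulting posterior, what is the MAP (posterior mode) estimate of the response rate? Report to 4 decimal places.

The Beta prior is conjugate to a Binomial/Bernoulli likelihood; the update adds successes to α and failures to β.
Posterior: Beta(α+k, β+n−k) = Beta(4.80+15, 10.01+25) = Beta(19.80, 35.01).
Mode of Beta(a,b) for a,b>1 is (a−1)/(a+b−2) = 18.80/52.81 = 0.3560.

0.3560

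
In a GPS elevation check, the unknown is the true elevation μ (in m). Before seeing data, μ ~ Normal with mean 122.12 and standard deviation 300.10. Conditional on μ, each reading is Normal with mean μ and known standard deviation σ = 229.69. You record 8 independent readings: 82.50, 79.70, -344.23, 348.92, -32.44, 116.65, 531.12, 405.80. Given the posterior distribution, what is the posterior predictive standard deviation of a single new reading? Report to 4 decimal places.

242.6978

For Normal data with known variance σ², a Normal(μ₀, σ₀²) prior on μ is conjugate. Posterior precision = 1/σ₀² + n/σ²; posterior mean is the precision-weighted average of μ₀ and x̄.
σ₀² = 300.10² = 90060.01, σ² = 229.69² = 52757.4961; σ² + n·σ₀² = 52757.4961 + 8·90060.01 = 773237.5761.
Posterior precision = 1/σ₀² + n/σ² = 1/90060.01 + 8/52757.4961 = (σ² + n·σ₀²)/(σ₀²σ²) = 773237.5761/(90060.01·52757.4961); posterior variance σₙ² = σ₀²σ²/(σ² + n·σ₀²) = 90060.01·52757.4961/773237.5761 = 6144.735814.
Predictive variance for one new observation = σₙ² + σ² = 90060.01·52757.4961/773237.5761 + 52757.4961 = σ²·(σ₀² + 773237.5761)/773237.5761 = 52757.4961·863297.5861/773237.5761 = 58902.231914; SD = √(52757.4961·863297.5861/773237.5761) = 242.6978.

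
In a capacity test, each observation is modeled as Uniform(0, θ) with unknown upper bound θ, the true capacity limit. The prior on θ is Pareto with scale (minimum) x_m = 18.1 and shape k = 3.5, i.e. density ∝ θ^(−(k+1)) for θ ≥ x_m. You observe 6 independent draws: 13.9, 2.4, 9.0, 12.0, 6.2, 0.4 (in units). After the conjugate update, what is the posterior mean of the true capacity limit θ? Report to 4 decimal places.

A Pareto(scale x_m, shape k) prior on the upper bound θ of Uniform(0, θ) is conjugate: posterior is Pareto(max(x_m, max xᵢ), k + n).
Sample maximum = 13.9; prior scale x_m = 18.1 → posterior scale = max = 18.1.
Posterior shape = 3.5 + 6 = 9.5.
E[θ|data] = k·x_m/(k−1) = 9.5·18.1/8.5 = 20.2294.

20.2294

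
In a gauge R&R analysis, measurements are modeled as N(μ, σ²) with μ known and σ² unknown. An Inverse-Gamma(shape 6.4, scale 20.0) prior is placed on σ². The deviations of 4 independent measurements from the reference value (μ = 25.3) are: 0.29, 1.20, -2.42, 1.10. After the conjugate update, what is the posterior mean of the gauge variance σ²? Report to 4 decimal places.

3.2831

With known mean μ and an Inverse-Gamma(α, β) prior on σ², the Normal likelihood is conjugate: posterior is Inv-Gamma(α + n/2, β + Σ(xᵢ−μ)²/2).
Σ(xᵢ−μ)² = (0.29)² + (1.20)² + (-2.42)² + (1.10)² = 8.5905.
Posterior: Inv-Gamma(6.4 + 4/2, 20.0 + 8.5905/2) = Inv-Gamma(8.40, 24.29525).
E[σ²|data] = β/(α−1) = 24.29525/7.40 = 3.2831.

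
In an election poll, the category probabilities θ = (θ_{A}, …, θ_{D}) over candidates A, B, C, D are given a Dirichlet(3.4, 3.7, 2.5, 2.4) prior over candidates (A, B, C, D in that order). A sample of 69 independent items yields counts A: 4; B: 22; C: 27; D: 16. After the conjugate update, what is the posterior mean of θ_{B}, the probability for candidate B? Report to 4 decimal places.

The Dirichlet prior is conjugate to the Multinomial likelihood: each posterior αⱼ = prior αⱼ + observed count nⱼ.
Posterior concentration: (7.4, 25.7, 29.5, 18.4), total = 81.0.
E[θ_{B}|data] = α_{B}/Σα = 25.7/81.0 = 0.3173.

0.3173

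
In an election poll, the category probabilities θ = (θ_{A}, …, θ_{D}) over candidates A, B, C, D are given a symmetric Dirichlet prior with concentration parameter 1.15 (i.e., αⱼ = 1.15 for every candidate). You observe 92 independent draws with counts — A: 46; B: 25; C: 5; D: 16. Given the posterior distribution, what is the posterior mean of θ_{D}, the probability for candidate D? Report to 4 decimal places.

0.1775

The Dirichlet prior is conjugate to the Multinomial likelihood: each posterior αⱼ = prior αⱼ + observed count nⱼ.
Posterior concentration: (47.15, 26.15, 6.15, 17.15), total = 96.60.
E[θ_{D}|data] = α_{D}/Σα = 17.15/96.60 = 0.1775.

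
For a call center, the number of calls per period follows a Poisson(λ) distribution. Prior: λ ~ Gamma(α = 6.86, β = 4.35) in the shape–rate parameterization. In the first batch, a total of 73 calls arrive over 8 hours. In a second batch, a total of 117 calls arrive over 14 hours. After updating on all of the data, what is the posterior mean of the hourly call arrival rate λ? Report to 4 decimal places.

7.4710

With a Gamma(shape α, rate β) prior, the Poisson likelihood is conjugate: the posterior is Gamma(α + ΣXᵢ, β + n).
After batch 1: Gamma(α+S, β+n) = Gamma(6.86+73, 4.35+8) = Gamma(79.86, 12.35).
After batch 2: Gamma(α+S, β+n) = Gamma(79.86+117, 12.35+14) = Gamma(196.86, 26.35).
Posterior mean = α/β = 196.86/26.35 = 7.4710.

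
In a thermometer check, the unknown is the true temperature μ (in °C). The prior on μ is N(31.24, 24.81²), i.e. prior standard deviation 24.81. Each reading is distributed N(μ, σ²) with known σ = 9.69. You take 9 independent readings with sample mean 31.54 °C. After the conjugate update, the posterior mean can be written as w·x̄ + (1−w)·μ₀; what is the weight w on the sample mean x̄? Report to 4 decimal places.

For Normal data with known variance σ², a Normal(μ₀, σ₀²) prior on μ is conjugate. Posterior precision = 1/σ₀² + n/σ²; posterior mean is the precision-weighted average of μ₀ and x̄.
σ₀² = 24.81² = 615.5361, σ² = 9.69² = 93.8961. Prior precision 1/σ₀² = 1/615.5361; data precision n/σ² = 9/93.8961.
w = (n/σ²)/(1/σ₀² + n/σ²) = n·σ₀²/(σ² + n·σ₀²) = 9·615.5361/(93.8961 + 9·615.5361) = 5539.8249/5633.721 = 0.9833.

0.9833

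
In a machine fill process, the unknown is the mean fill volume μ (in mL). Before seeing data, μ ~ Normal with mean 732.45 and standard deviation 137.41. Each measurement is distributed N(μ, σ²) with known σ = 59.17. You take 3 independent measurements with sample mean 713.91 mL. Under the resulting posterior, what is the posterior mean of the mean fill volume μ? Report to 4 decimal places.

714.9892

For Normal data with known variance σ², a Normal(μ₀, σ₀²) prior on μ is conjugate. Posterior precision = 1/σ₀² + n/σ²; posterior mean is the precision-weighted average of μ₀ and x̄.
n·x̄ = 3·713.91 = 2141.73.
σ₀² = 137.41² = 18881.5081, σ² = 59.17² = 3501.0889; σ² + n·σ₀² = 3501.0889 + 3·18881.5081 = 60145.6132.
Posterior mean = (μ₀/σ₀² + n·x̄/σ²)/(1/σ₀² + n/σ²) = (σ²·μ₀ + σ₀²·n·x̄)/(σ² + n·σ₀²) = (3501.0889·732.45 + 18881.5081·2141.73)/60145.6132 = 43003464.907818/60145.6132 = 714.9892.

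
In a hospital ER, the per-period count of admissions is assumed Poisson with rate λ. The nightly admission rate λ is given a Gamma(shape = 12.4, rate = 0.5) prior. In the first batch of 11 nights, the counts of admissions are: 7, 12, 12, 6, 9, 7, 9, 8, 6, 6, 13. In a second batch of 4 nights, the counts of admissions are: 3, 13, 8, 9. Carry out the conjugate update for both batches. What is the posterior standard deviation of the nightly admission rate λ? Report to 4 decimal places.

With a Gamma(shape α, rate β) prior, the Poisson likelihood is conjugate: the posterior is Gamma(α + ΣXᵢ, β + n).
Batch 1: sum of counts S = 95 over n = 11 nights.
After batch 1: Gamma(α+S, β+n) = Gamma(12.4+95, 0.5+11) = Gamma(107.4, 11.5).
Batch 2: sum of counts S = 33 over n = 4 nights.
After batch 2: Gamma(α+S, β+n) = Gamma(107.4+33, 11.5+4) = Gamma(140.4, 15.5).
SD = √α/β = √140.4/15.5 = 0.7645.

0.7645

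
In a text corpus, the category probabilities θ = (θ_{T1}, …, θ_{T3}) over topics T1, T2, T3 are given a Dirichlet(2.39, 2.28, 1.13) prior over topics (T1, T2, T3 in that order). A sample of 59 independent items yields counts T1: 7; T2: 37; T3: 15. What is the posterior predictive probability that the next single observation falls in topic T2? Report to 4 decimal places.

The Dirichlet prior is conjugate to the Multinomial likelihood: each posterior αⱼ = prior αⱼ + observed count nⱼ.
Posterior concentration: (9.39, 39.28, 16.13), total = 64.80.
P(next = T2 | data) = α_{T2}/Σα = 0.6062.

0.6062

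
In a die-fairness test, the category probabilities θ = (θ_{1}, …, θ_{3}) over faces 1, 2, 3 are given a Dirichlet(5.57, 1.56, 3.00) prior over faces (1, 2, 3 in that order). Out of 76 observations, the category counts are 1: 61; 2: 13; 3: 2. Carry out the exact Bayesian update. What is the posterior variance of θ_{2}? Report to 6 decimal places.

The Dirichlet prior is conjugate to the Multinomial likelihood: each posterior αⱼ = prior αⱼ + observed count nⱼ.
Posterior concentration: (66.57, 14.56, 5.00), total = 86.13.
Var[θ_j] = α_j(Σα−α_j)/((Σα)²(Σα+1)) = 14.56·71.57/(86.13²·87.13) = 0.001612.

0.001612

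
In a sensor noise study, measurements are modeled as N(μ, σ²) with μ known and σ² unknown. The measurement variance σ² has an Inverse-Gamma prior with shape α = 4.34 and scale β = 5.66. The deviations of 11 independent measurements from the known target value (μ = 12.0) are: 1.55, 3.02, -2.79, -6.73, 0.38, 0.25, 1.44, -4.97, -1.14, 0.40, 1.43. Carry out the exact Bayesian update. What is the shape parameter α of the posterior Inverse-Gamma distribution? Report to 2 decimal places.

With known mean μ and an Inverse-Gamma(α, β) prior on σ², the Normal likelihood is conjugate: posterior is Inv-Gamma(α + n/2, β + Σ(xᵢ−μ)²/2).
Σ(xᵢ−μ)² = (1.55)² + (3.02)² + (-2.79)² + (-6.73)² + (0.38)² + (0.25)² + (1.44)² + (-4.97)² + (-1.14)² + (0.40)² + (1.43)² = 95.0858.
Posterior: Inv-Gamma(4.34 + 11/2, 5.66 + 95.0858/2) = Inv-Gamma(9.84, 53.20290).
Posterior α = 9.84.

9.84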